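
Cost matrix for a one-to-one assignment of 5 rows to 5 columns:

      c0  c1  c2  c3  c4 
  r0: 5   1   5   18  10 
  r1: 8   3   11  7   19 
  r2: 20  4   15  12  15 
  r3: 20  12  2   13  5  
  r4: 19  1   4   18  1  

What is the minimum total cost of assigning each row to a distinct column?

Minimum assignment cost: 19

optimal assignment: row0→col0 (cost 5), row1→col3 (cost 7), row2→col1 (cost 4), row3→col2 (cost 2), row4→col4 (cost 1)
total = 5 + 7 + 4 + 2 + 1 = 19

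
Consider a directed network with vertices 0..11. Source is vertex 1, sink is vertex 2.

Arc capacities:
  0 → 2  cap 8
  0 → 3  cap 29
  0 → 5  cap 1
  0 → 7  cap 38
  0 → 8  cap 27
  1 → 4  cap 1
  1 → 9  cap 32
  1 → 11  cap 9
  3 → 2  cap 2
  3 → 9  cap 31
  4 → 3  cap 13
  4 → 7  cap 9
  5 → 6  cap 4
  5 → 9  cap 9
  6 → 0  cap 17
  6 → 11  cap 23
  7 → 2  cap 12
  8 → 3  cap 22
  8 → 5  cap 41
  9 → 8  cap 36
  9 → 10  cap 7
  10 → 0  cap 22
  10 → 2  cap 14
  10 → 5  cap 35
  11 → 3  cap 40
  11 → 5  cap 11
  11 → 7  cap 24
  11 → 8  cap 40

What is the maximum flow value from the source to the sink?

augment #1: 1→4→3→2 bottleneck 1, total now 1
augment #2: 1→9→10→2 bottleneck 7, total now 8
augment #3: 1→11→3→2 bottleneck 1, total now 9
augment #4: 1→11→7→2 bottleneck 8, total now 17
augment #5: 1→9→8→3→4→7→2 bottleneck 1, total now 18
augment #6: 1→9→8→3→11→7→2 bottleneck 1, total now 19
augment #7: 1→9→8→5→6→0→2 bottleneck 4, total now 23

Maximum flow value: 23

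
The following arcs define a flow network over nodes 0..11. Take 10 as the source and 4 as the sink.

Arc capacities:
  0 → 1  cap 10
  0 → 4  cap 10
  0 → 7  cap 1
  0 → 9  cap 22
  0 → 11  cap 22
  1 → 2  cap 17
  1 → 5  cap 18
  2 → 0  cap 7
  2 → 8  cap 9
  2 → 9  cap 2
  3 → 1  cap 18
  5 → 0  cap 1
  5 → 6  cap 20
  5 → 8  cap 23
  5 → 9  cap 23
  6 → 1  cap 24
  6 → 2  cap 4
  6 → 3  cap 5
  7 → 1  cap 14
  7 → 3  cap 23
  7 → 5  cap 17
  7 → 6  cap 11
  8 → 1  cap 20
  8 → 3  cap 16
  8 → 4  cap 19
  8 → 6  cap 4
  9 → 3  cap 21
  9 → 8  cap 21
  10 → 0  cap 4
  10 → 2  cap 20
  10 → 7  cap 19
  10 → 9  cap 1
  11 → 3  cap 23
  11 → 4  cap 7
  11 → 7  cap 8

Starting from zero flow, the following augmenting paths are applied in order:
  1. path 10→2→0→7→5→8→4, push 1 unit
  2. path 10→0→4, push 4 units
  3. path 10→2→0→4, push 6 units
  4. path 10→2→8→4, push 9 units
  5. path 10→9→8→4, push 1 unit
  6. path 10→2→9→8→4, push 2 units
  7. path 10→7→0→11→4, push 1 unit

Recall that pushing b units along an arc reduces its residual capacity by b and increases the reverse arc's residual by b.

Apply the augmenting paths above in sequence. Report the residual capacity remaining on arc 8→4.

after path 1 (10→2→0→7→5→8→4, push 1): res(8,4)=18
after path 2 (10→0→4, push 4): res(8,4)=18
after path 3 (10→2→0→4, push 6): res(8,4)=18
after path 4 (10→2→8→4, push 9): res(8,4)=9
after path 5 (10→9→8→4, push 1): res(8,4)=8
after path 6 (10→2→9→8→4, push 2): res(8,4)=6
after path 7 (10→7→0→11→4, push 1): res(8,4)=6

Residual capacity of (8,4): 6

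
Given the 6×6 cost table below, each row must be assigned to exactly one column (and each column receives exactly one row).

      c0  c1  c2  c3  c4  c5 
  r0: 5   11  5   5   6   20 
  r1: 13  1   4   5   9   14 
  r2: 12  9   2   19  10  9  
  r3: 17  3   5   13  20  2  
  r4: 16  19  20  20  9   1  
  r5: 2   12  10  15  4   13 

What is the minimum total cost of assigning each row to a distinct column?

Minimum assignment cost: 19

optimal assignment: row0→col4 (cost 6), row1→col3 (cost 5), row2→col2 (cost 2), row3→col1 (cost 3), row4→col5 (cost 1), row5→col0 (cost 2)
total = 6 + 5 + 2 + 3 + 1 + 2 = 19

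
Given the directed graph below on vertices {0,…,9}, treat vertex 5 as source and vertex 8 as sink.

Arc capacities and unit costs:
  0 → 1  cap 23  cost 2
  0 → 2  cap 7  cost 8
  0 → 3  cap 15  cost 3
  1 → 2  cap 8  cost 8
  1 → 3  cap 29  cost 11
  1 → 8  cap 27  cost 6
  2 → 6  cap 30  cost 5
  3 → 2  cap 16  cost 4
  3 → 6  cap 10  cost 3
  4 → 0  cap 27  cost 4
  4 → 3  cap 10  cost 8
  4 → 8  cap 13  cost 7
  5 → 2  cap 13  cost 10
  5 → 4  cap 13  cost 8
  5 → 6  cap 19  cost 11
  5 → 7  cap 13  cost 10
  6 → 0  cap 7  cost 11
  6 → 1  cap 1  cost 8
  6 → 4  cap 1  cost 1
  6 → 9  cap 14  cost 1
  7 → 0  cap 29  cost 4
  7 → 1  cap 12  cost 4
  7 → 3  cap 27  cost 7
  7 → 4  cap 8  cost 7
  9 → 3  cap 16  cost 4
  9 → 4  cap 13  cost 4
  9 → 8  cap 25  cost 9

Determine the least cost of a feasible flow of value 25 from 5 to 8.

Minimum cost for 25 units: 435

shortest-cost path #1: 5→4→8 push 13 @ unit cost 15 (adds 195)
shortest-cost path #2: 5→7→1→8 push 12 @ unit cost 20 (adds 240)
total cost = 435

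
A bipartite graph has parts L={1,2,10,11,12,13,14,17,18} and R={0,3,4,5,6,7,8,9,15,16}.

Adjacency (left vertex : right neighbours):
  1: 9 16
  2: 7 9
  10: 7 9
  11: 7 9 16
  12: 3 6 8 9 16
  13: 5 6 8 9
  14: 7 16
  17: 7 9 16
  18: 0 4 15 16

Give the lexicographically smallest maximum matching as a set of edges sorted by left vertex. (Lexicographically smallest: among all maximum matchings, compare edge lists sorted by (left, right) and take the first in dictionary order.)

Lex-smallest maximum matching: {(1,9), (2,7), (11,16), (12,3), (13,5), (18,0)}

|M| = 6 (so the lex-smallest maximum matching has 6 edges)
process left vertices in ascending order; for each, take the smallest-labelled available neighbour that still permits 6 edges overall, or leave it unmatched if none does
lex-smallest matching: {1-9, 2-7, 11-16, 12-3, 13-5, 18-0}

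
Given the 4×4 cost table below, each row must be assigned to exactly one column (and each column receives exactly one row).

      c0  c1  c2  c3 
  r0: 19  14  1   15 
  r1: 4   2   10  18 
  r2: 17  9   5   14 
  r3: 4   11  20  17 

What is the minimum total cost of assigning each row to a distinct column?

Minimum assignment cost: 21

optimal assignment: row0→col2 (cost 1), row1→col1 (cost 2), row2→col3 (cost 14), row3→col0 (cost 4)
total = 1 + 2 + 14 + 4 = 21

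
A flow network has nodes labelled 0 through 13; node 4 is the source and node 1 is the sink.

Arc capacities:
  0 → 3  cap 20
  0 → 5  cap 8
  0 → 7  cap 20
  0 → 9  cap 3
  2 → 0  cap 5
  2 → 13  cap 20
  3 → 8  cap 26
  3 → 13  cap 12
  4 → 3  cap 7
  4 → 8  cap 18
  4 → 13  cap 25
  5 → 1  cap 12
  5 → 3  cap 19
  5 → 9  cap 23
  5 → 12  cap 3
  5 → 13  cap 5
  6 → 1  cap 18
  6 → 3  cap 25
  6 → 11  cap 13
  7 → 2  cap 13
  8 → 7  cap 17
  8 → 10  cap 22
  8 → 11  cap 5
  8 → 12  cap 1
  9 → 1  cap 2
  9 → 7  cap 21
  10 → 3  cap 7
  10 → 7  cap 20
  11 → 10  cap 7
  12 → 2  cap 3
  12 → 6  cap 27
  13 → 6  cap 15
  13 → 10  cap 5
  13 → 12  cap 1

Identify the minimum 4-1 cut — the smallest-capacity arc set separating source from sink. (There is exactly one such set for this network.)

Min-cut arcs: {(2,0), (8,12), (13,6), (13,12)} (total capacity 22)

augment #1: 4→13→6→1 push 15
augment #2: 4→8→12→6→1 push 1
augment #3: 4→13→12→6→1 push 1
augment #4: 4→8→7→2→0→5→1 push 5
max flow = 22; residual-reachable set from 4 gives S-side
cut edges (S→T): {(2,0), (8,12), (13,6), (13,12)} total cap 22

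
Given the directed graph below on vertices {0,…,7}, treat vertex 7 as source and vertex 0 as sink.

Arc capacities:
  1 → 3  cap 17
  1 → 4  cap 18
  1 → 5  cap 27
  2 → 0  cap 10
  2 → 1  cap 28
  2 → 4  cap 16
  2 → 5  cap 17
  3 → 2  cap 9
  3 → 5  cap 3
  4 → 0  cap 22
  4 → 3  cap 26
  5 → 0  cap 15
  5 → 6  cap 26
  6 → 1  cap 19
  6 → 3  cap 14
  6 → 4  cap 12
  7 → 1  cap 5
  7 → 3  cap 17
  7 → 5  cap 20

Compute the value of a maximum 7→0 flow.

Maximum flow value: 37

augment #1: 7→5→0 bottleneck 15, total now 15
augment #2: 7→1→4→0 bottleneck 5, total now 20
augment #3: 7→3→2→0 bottleneck 9, total now 29
augment #4: 7→5→6→4→0 bottleneck 5, total now 34
augment #5: 7→3→5→6→4→0 bottleneck 3, total now 37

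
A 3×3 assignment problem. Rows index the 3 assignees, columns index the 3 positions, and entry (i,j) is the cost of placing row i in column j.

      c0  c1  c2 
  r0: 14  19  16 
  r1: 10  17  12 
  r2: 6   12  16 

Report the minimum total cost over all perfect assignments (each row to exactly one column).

Minimum assignment cost: 37

optimal assignment: row0→col1 (cost 19), row1→col2 (cost 12), row2→col0 (cost 6)
total = 19 + 12 + 6 = 37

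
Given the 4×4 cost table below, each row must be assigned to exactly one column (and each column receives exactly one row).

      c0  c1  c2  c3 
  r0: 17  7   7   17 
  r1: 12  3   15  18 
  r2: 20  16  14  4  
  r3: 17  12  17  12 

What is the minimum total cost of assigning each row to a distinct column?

Minimum assignment cost: 31

optimal assignment: row0→col2 (cost 7), row1→col1 (cost 3), row2→col3 (cost 4), row3→col0 (cost 17)
total = 7 + 3 + 4 + 17 = 31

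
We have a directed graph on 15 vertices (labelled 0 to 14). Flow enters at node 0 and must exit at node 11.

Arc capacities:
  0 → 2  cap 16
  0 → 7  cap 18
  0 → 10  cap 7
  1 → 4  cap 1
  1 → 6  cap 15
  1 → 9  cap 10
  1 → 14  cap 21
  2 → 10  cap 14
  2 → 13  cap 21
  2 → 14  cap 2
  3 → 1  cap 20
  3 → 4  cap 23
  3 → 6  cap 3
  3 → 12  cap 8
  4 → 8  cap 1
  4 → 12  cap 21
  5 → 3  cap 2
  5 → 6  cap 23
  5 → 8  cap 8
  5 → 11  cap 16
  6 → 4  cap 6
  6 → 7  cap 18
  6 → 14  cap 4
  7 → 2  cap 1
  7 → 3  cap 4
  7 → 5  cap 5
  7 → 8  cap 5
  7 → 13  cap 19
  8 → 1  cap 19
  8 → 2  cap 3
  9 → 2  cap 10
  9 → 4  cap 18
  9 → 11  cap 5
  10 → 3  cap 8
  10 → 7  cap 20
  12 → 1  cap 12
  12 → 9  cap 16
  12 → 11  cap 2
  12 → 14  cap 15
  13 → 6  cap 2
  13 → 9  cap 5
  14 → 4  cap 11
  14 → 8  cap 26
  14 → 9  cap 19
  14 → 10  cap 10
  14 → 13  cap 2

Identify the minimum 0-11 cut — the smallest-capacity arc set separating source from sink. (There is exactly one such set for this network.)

augment #1: 0→7→5→11 push 5
augment #2: 0→2→13→9→11 push 5
augment #3: 0→7→3→12→11 push 2
max flow = 12; residual-reachable set from 0 gives S-side
cut edges (S→T): {(7,5), (9,11), (12,11)} total cap 12

Min-cut arcs: {(7,5), (9,11), (12,11)} (total capacity 12)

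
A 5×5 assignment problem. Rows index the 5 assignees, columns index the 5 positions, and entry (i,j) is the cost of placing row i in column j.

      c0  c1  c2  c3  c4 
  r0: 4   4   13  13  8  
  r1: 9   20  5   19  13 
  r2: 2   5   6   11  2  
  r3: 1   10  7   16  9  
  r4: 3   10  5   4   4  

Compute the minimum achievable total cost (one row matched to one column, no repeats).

Minimum assignment cost: 16

optimal assignment: row0→col1 (cost 4), row1→col2 (cost 5), row2→col4 (cost 2), row3→col0 (cost 1), row4→col3 (cost 4)
total = 4 + 5 + 2 + 1 + 4 = 16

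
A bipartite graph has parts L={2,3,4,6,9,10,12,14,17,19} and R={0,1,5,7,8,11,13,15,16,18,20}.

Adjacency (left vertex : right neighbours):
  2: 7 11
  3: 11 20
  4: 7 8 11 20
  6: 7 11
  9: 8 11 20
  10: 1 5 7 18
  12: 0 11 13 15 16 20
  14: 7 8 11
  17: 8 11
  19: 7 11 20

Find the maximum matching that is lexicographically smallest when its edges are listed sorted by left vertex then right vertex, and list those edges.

Lex-smallest maximum matching: {(2,7), (3,11), (4,8), (9,20), (10,1), (12,0)}

|M| = 6 (so the lex-smallest maximum matching has 6 edges)
process left vertices in ascending order; for each, take the smallest-labelled available neighbour that still permits 6 edges overall, or leave it unmatched if none does
lex-smallest matching: {2-7, 3-11, 4-8, 9-20, 10-1, 12-0}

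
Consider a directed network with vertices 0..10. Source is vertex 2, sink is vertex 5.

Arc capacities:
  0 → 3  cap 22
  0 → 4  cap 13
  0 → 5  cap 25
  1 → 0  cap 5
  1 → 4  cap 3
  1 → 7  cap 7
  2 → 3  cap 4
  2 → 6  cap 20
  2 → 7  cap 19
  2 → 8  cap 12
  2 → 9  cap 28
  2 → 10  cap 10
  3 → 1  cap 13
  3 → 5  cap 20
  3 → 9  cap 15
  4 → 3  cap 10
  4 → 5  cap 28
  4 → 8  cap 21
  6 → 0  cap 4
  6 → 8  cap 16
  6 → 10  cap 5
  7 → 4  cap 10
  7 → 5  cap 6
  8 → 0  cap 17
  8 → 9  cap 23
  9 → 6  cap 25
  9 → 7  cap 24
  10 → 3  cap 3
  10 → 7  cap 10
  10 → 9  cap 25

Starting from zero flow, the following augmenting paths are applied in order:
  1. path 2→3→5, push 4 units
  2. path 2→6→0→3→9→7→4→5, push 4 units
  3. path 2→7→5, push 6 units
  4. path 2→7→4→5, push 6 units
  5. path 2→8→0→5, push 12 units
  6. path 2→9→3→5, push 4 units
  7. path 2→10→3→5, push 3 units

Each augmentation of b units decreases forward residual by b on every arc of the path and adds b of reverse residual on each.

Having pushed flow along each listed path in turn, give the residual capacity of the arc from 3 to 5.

after path 1 (2→3→5, push 4): res(3,5)=16
after path 2 (2→6→0→3→9→7→4→5, push 4): res(3,5)=16
after path 3 (2→7→5, push 6): res(3,5)=16
after path 4 (2→7→4→5, push 6): res(3,5)=16
after path 5 (2→8→0→5, push 12): res(3,5)=16
after path 6 (2→9→3→5, push 4): res(3,5)=12
after path 7 (2→10→3→5, push 3): res(3,5)=9

Residual capacity of (3,5): 9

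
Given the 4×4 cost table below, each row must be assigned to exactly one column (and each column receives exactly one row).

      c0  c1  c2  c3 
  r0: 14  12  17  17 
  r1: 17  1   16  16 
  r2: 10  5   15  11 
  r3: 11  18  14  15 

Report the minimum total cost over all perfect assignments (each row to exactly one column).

Minimum assignment cost: 40

one of 2 optimal assignments: row0→col0 (cost 14), row1→col1 (cost 1), row2→col3 (cost 11), row3→col2 (cost 14)
total = 14 + 1 + 11 + 14 = 40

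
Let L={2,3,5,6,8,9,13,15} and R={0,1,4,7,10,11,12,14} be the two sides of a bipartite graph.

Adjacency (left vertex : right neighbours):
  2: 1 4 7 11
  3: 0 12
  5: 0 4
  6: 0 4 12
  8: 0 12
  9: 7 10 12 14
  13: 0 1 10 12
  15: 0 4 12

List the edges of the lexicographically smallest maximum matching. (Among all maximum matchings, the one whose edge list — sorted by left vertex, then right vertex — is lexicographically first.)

|M| = 6 (so the lex-smallest maximum matching has 6 edges)
process left vertices in ascending order; for each, take the smallest-labelled available neighbour that still permits 6 edges overall, or leave it unmatched if none does
lex-smallest matching: {2-1, 3-0, 5-4, 6-12, 9-7, 13-10}

Lex-smallest maximum matching: {(2,1), (3,0), (5,4), (6,12), (9,7), (13,10)}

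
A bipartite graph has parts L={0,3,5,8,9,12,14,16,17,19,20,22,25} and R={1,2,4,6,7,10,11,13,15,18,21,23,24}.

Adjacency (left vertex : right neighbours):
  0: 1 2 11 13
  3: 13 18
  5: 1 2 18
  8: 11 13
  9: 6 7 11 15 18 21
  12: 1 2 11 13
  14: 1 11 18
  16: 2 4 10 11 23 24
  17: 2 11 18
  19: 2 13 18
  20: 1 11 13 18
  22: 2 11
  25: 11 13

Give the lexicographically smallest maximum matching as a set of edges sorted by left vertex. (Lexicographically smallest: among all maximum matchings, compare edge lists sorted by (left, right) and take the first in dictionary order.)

Lex-smallest maximum matching: {(0,1), (3,13), (5,2), (8,11), (9,6), (14,18), (16,4)}

|M| = 7 (so the lex-smallest maximum matching has 7 edges)
process left vertices in ascending order; for each, take the smallest-labelled available neighbour that still permits 7 edges overall, or leave it unmatched if none does
lex-smallest matching: {0-1, 3-13, 5-2, 8-11, 9-6, 14-18, 16-4}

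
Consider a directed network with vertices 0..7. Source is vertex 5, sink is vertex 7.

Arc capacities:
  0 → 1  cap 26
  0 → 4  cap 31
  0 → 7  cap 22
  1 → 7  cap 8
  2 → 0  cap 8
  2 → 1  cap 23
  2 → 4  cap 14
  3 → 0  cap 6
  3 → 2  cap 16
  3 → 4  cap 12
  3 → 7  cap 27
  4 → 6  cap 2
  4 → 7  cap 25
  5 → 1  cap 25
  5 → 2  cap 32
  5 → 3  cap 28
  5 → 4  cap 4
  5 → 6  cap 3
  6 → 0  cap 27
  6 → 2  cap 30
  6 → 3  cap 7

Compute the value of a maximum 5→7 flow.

Maximum flow value: 65

augment #1: 5→1→7 bottleneck 8, total now 8
augment #2: 5→3→7 bottleneck 27, total now 35
augment #3: 5→4→7 bottleneck 4, total now 39
augment #4: 5→2→0→7 bottleneck 8, total now 47
augment #5: 5→2→4→7 bottleneck 14, total now 61
augment #6: 5→3→0→7 bottleneck 1, total now 62
augment #7: 5→6→0→7 bottleneck 3, total now 65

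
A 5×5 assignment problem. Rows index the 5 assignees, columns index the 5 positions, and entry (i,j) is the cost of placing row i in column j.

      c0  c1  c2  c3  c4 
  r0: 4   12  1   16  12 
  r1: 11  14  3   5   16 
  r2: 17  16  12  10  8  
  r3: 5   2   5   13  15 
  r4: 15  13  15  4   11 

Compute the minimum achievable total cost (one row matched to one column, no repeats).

optimal assignment: row0→col0 (cost 4), row1→col2 (cost 3), row2→col4 (cost 8), row3→col1 (cost 2), row4→col3 (cost 4)
total = 4 + 3 + 8 + 2 + 4 = 21

Minimum assignment cost: 21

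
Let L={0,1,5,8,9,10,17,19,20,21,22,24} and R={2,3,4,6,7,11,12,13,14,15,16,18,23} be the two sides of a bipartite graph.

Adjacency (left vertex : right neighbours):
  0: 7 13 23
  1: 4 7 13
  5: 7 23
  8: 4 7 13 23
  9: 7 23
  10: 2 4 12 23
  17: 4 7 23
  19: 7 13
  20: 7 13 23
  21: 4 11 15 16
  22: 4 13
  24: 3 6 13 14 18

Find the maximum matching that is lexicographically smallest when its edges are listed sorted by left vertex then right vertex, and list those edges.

|M| = 7 (so the lex-smallest maximum matching has 7 edges)
process left vertices in ascending order; for each, take the smallest-labelled available neighbour that still permits 7 edges overall, or leave it unmatched if none does
lex-smallest matching: {0-7, 1-4, 5-23, 8-13, 10-2, 21-11, 24-3}

Lex-smallest maximum matching: {(0,7), (1,4), (5,23), (8,13), (10,2), (21,11), (24,3)}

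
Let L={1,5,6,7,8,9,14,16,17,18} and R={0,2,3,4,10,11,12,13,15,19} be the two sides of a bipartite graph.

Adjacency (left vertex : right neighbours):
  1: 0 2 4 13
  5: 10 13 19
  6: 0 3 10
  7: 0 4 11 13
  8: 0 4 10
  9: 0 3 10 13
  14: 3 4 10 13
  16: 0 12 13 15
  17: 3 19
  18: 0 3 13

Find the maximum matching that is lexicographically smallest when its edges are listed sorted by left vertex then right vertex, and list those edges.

|M| = 9 (so the lex-smallest maximum matching has 9 edges)
process left vertices in ascending order; for each, take the smallest-labelled available neighbour that still permits 9 edges overall, or leave it unmatched if none does
lex-smallest matching: {1-2, 5-10, 6-0, 7-11, 8-4, 9-3, 14-13, 16-12, 17-19}

Lex-smallest maximum matching: {(1,2), (5,10), (6,0), (7,11), (8,4), (9,3), (14,13), (16,12), (17,19)}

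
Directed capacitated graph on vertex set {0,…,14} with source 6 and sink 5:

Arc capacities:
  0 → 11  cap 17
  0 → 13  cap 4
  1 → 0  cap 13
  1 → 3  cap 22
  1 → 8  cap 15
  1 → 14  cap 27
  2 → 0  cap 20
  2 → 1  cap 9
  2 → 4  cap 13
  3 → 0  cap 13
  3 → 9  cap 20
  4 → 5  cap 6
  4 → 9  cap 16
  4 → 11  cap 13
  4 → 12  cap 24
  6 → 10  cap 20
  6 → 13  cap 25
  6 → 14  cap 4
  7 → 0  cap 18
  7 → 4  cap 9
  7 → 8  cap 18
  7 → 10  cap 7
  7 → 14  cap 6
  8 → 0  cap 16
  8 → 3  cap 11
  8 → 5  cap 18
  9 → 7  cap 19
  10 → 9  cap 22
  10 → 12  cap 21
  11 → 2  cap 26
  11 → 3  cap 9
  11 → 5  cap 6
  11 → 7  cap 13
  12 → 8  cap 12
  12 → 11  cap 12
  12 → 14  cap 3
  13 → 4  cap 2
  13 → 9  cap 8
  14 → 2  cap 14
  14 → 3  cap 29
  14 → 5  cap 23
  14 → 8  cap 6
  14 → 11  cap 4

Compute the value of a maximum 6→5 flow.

augment #1: 6→14→5 bottleneck 4, total now 4
augment #2: 6→13→4→5 bottleneck 2, total now 6
augment #3: 6→10→12→8→5 bottleneck 12, total now 18
augment #4: 6→10→12→11→5 bottleneck 6, total now 24
augment #5: 6→10→12→14→5 bottleneck 2, total now 26
augment #6: 6→13→9→7→4→5 bottleneck 4, total now 30
augment #7: 6→13→9→7→8→5 bottleneck 4, total now 34

Maximum flow value: 34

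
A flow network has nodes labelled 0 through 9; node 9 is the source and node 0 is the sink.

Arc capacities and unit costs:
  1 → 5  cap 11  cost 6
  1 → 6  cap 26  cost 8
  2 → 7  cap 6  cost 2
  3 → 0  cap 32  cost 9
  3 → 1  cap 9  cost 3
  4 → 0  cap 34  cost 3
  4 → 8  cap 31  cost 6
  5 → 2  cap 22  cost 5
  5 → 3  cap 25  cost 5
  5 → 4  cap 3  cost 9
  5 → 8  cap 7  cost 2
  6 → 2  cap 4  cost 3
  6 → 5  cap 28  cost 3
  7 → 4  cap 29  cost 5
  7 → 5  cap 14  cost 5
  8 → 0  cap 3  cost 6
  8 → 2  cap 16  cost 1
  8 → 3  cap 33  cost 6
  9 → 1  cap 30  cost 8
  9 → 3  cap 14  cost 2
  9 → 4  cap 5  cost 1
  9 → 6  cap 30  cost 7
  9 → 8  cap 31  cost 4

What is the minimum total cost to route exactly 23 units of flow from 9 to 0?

shortest-cost path #1: 9→4→0 push 5 @ unit cost 4 (adds 20)
shortest-cost path #2: 9→8→0 push 3 @ unit cost 10 (adds 30)
shortest-cost path #3: 9→3→0 push 14 @ unit cost 11 (adds 154)
shortest-cost path #4: 9→8→2→7→4→0 push 1 @ unit cost 15 (adds 15)
total cost = 219

Minimum cost for 23 units: 219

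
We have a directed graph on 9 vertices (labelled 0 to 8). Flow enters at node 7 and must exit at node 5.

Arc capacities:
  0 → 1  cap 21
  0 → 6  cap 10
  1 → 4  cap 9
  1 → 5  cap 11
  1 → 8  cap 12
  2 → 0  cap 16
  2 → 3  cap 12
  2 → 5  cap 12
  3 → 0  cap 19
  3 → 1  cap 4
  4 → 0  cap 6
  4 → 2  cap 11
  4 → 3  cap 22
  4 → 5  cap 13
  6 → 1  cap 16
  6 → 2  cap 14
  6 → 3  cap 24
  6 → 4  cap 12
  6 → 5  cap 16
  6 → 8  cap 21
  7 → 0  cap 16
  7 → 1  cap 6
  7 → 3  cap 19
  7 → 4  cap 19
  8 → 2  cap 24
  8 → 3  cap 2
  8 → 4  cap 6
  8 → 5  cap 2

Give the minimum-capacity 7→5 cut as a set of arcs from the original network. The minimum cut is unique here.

augment #1: 7→1→5 push 6
augment #2: 7→4→5 push 13
augment #3: 7→0→1→5 push 5
augment #4: 7→0→6→5 push 10
augment #5: 7→4→2→5 push 6
augment #6: 7→0→1→8→5 push 1
augment #7: 7→3→1→8→5 push 1
augment #8: 7→3→1→4→2→5 push 3
augment #9: 7→3→0→1→4→2→5 push 2
augment #10: 7→3→0→1→8→2→5 push 1
max flow = 48; residual-reachable set from 7 gives S-side
cut edges (S→T): {(0,6), (1,5), (2,5), (4,5), (8,5)} total cap 48

Min-cut arcs: {(0,6), (1,5), (2,5), (4,5), (8,5)} (total capacity 48)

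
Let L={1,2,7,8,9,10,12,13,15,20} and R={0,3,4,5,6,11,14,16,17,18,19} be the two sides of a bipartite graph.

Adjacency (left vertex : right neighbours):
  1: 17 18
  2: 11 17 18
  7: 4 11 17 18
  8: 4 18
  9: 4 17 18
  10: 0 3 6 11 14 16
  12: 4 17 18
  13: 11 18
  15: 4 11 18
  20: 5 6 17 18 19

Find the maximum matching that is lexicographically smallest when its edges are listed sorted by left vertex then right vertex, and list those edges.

Lex-smallest maximum matching: {(1,17), (2,11), (7,4), (8,18), (10,0), (20,5)}

|M| = 6 (so the lex-smallest maximum matching has 6 edges)
process left vertices in ascending order; for each, take the smallest-labelled available neighbour that still permits 6 edges overall, or leave it unmatched if none does
lex-smallest matching: {1-17, 2-11, 7-4, 8-18, 10-0, 20-5}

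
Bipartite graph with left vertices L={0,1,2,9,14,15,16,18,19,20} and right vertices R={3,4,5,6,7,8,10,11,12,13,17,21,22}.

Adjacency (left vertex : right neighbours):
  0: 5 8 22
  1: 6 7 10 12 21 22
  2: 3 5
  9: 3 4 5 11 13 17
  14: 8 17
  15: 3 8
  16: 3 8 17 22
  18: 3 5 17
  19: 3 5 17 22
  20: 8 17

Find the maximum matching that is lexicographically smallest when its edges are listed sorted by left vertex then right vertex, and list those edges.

|M| = 7 (so the lex-smallest maximum matching has 7 edges)
process left vertices in ascending order; for each, take the smallest-labelled available neighbour that still permits 7 edges overall, or leave it unmatched if none does
lex-smallest matching: {0-5, 1-6, 2-3, 9-4, 14-8, 16-17, 19-22}

Lex-smallest maximum matching: {(0,5), (1,6), (2,3), (9,4), (14,8), (16,17), (19,22)}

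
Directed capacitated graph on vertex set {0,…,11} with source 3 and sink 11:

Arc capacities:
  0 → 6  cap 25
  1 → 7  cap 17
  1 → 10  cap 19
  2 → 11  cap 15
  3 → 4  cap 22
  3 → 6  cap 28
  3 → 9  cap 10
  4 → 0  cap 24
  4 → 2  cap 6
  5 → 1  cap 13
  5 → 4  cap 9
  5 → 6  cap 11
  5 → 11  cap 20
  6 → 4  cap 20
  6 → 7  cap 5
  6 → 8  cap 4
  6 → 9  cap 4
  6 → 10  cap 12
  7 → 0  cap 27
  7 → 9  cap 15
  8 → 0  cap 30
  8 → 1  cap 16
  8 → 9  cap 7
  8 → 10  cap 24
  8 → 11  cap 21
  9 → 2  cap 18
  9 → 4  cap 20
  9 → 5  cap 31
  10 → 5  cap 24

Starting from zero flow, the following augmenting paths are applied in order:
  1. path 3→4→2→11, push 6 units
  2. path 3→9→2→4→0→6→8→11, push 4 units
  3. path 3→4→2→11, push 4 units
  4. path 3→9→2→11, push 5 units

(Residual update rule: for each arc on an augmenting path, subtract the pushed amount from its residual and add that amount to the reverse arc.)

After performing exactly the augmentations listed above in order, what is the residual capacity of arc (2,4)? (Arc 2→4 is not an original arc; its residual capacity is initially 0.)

Residual capacity of (2,4): 6

after path 1 (3→4→2→11, push 6): res(2,4)=6
after path 2 (3→9→2→4→0→6→8→11, push 4): res(2,4)=2
after path 3 (3→4→2→11, push 4): res(2,4)=6
after path 4 (3→9→2→11, push 5): res(2,4)=6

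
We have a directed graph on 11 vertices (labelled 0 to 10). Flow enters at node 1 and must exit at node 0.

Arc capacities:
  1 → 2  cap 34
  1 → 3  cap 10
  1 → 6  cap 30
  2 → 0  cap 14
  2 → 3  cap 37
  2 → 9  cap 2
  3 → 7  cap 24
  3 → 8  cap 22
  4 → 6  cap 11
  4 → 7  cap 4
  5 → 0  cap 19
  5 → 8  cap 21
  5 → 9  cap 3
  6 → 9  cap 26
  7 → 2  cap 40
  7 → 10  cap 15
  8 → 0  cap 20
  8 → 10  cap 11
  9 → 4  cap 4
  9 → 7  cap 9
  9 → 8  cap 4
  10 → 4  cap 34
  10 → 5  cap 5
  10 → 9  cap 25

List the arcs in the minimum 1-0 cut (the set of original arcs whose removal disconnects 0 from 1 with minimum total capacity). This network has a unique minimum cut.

augment #1: 1→2→0 push 14
augment #2: 1→3→8→0 push 10
augment #3: 1→2→3→8→0 push 10
augment #4: 1→2→3→7→10→5→0 push 5
max flow = 39; residual-reachable set from 1 gives S-side
cut edges (S→T): {(2,0), (8,0), (10,5)} total cap 39

Min-cut arcs: {(2,0), (8,0), (10,5)} (total capacity 39)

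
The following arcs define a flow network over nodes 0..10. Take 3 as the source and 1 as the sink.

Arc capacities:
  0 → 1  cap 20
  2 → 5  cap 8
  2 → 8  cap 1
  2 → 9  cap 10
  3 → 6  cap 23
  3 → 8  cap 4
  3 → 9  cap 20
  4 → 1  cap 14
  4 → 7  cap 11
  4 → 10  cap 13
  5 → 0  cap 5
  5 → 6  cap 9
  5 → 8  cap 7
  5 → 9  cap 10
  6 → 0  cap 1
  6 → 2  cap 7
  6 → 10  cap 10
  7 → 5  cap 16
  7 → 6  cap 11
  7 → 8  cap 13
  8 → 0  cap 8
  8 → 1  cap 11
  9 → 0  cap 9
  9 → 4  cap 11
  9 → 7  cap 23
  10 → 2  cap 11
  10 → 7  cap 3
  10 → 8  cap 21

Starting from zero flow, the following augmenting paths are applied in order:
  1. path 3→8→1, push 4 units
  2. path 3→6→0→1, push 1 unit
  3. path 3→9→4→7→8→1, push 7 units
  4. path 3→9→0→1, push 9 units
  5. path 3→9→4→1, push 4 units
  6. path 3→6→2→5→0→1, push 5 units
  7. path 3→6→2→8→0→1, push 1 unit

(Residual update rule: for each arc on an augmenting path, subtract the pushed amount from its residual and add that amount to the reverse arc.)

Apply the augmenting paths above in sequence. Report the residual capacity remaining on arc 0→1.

Residual capacity of (0,1): 4

after path 1 (3→8→1, push 4): res(0,1)=20
after path 2 (3→6→0→1, push 1): res(0,1)=19
after path 3 (3→9→4→7→8→1, push 7): res(0,1)=19
after path 4 (3→9→0→1, push 9): res(0,1)=10
after path 5 (3→9→4→1, push 4): res(0,1)=10
after path 6 (3→6→2→5→0→1, push 5): res(0,1)=5
after path 7 (3→6→2→8→0→1, push 1): res(0,1)=4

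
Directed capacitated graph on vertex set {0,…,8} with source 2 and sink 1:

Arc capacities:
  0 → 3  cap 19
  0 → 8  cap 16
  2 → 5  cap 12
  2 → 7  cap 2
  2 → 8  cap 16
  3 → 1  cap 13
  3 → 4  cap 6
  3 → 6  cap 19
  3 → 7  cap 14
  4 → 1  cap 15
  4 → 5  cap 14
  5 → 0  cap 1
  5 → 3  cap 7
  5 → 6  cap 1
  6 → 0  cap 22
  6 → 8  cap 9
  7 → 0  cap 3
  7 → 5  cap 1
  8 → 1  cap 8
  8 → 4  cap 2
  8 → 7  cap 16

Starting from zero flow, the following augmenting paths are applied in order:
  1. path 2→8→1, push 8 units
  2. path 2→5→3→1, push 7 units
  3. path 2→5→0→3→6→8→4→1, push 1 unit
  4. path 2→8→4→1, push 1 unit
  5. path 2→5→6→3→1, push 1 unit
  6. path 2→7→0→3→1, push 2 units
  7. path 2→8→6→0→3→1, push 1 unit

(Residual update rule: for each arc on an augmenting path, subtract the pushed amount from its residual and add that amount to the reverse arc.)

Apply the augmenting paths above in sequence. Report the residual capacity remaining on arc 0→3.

Residual capacity of (0,3): 15

after path 1 (2→8→1, push 8): res(0,3)=19
after path 2 (2→5→3→1, push 7): res(0,3)=19
after path 3 (2→5→0→3→6→8→4→1, push 1): res(0,3)=18
after path 4 (2→8→4→1, push 1): res(0,3)=18
after path 5 (2→5→6→3→1, push 1): res(0,3)=18
after path 6 (2→7→0→3→1, push 2): res(0,3)=16
after path 7 (2→8→6→0→3→1, push 1): res(0,3)=15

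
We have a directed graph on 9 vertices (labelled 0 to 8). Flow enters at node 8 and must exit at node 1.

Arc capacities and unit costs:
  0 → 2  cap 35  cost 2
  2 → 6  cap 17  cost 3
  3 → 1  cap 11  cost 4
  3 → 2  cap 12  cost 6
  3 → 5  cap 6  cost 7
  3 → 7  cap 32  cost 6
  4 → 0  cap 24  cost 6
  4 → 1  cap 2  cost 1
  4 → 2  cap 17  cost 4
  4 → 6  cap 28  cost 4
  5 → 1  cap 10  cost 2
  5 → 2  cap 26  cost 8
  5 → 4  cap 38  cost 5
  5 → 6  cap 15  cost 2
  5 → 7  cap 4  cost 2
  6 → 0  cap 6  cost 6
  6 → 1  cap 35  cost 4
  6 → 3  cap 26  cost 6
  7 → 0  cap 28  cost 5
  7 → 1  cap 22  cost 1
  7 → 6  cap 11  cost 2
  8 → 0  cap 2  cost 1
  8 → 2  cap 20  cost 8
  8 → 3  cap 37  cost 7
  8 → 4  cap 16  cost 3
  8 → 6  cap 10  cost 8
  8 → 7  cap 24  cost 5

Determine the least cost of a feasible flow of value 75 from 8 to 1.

Minimum cost for 75 units: 762

shortest-cost path #1: 8→4→1 push 2 @ unit cost 4 (adds 8)
shortest-cost path #2: 8→7→1 push 22 @ unit cost 6 (adds 132)
shortest-cost path #3: 8→0→2→6→1 push 2 @ unit cost 10 (adds 20)
shortest-cost path #4: 8→3→1 push 11 @ unit cost 11 (adds 121)
shortest-cost path #5: 8→4→6→1 push 14 @ unit cost 11 (adds 154)
shortest-cost path #6: 8→7→6→1 push 2 @ unit cost 11 (adds 22)
shortest-cost path #7: 8→6→1 push 10 @ unit cost 12 (adds 120)
shortest-cost path #8: 8→2→6→1 push 7 @ unit cost 15 (adds 105)
shortest-cost path #9: 8→3→5→1 push 5 @ unit cost 16 (adds 80)
total cost = 762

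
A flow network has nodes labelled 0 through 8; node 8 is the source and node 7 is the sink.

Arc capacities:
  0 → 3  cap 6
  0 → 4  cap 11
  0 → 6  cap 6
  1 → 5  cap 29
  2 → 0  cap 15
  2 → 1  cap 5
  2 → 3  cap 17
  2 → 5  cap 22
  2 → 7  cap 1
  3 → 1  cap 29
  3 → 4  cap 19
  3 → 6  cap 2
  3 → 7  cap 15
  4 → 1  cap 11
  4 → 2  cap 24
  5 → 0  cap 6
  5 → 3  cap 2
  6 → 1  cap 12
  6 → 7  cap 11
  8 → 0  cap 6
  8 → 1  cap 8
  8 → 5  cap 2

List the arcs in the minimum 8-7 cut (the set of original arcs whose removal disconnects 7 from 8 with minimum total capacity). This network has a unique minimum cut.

Min-cut arcs: {(5,0), (5,3), (8,0)} (total capacity 14)

augment #1: 8→0→3→7 push 6
augment #2: 8→5→3→7 push 2
augment #3: 8→1→5→0→6→7 push 6
max flow = 14; residual-reachable set from 8 gives S-side
cut edges (S→T): {(5,0), (5,3), (8,0)} total cap 14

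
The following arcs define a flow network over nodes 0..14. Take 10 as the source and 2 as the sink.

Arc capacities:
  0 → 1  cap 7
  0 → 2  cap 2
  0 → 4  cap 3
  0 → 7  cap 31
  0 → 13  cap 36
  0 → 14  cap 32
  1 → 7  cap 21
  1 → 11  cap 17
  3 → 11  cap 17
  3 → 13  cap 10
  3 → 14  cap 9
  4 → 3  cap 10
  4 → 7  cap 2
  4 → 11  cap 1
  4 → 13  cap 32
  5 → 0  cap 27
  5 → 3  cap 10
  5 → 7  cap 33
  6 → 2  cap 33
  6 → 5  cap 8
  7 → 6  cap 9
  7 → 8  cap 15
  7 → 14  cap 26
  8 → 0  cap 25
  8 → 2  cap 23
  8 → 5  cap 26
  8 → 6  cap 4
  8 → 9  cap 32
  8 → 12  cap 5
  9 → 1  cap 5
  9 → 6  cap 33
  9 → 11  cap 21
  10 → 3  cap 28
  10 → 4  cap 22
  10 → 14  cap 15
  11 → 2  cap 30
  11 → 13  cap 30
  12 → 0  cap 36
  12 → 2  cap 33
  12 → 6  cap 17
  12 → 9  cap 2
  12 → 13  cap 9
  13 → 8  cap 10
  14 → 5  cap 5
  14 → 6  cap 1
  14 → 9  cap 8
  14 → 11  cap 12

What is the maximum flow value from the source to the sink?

Maximum flow value: 54

augment #1: 10→3→11→2 bottleneck 17, total now 17
augment #2: 10→4→11→2 bottleneck 1, total now 18
augment #3: 10→14→6→2 bottleneck 1, total now 19
augment #4: 10→14→11→2 bottleneck 12, total now 31
augment #5: 10→3→13→8→2 bottleneck 10, total now 41
augment #6: 10→4→7→6→2 bottleneck 2, total now 43
augment #7: 10→14→5→0→2 bottleneck 2, total now 45
augment #8: 10→3→14→9→6→2 bottleneck 1, total now 46
augment #9: 10→4→3→14→9→6→2 bottleneck 7, total now 53
augment #10: 10→4→3→14→5→7→6→2 bottleneck 1, total now 54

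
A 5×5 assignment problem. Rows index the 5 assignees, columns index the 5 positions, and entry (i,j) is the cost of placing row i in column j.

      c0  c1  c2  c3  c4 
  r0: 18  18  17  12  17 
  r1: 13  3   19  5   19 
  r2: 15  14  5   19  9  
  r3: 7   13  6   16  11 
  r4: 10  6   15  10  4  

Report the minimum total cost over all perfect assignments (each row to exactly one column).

Minimum assignment cost: 31

optimal assignment: row0→col3 (cost 12), row1→col1 (cost 3), row2→col2 (cost 5), row3→col0 (cost 7), row4→col4 (cost 4)
total = 12 + 3 + 5 + 7 + 4 = 31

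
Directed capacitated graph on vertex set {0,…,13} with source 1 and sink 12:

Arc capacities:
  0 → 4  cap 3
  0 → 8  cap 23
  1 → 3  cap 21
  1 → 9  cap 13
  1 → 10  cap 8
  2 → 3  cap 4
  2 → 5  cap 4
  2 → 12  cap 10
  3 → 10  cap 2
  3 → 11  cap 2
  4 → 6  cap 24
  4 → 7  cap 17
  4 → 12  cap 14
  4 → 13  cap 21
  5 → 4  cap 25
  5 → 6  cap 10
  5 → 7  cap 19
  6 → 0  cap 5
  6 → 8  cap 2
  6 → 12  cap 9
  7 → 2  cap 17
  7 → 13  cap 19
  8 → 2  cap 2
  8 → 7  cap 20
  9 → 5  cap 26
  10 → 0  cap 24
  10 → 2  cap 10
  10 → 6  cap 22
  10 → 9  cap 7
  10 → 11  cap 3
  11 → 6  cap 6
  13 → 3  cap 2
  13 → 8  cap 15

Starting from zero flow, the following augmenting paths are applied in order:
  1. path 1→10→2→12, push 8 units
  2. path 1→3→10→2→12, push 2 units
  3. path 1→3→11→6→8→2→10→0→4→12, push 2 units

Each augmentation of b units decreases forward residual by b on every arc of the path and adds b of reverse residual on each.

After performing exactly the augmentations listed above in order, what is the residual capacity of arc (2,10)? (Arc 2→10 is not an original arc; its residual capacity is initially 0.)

Residual capacity of (2,10): 8

after path 1 (1→10→2→12, push 8): res(2,10)=8
after path 2 (1→3→10→2→12, push 2): res(2,10)=10
after path 3 (1→3→11→6→8→2→10→0→4→12, push 2): res(2,10)=8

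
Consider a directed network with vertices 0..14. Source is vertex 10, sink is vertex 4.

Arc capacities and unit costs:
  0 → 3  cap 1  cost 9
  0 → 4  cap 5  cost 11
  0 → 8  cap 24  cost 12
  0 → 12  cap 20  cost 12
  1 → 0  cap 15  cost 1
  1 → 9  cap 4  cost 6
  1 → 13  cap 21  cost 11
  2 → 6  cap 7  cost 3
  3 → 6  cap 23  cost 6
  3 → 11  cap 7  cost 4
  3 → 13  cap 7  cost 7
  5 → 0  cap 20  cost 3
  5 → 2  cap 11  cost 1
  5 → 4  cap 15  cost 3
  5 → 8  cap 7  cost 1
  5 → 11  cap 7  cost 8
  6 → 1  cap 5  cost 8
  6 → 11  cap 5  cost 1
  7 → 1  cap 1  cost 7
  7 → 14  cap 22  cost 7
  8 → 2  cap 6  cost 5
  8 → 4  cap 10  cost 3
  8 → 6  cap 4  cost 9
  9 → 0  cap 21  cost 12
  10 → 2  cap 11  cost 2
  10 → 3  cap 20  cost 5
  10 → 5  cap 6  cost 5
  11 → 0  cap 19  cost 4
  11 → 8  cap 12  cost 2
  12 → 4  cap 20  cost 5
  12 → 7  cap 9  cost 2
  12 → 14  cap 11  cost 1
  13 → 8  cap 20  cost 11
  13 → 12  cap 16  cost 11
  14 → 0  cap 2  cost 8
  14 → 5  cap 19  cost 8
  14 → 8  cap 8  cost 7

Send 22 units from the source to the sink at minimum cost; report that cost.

shortest-cost path #1: 10→5→4 push 6 @ unit cost 8 (adds 48)
shortest-cost path #2: 10→2→6→11→8→4 push 5 @ unit cost 11 (adds 55)
shortest-cost path #3: 10→3→11→8→4 push 5 @ unit cost 14 (adds 70)
shortest-cost path #4: 10→3→11→0→4 push 2 @ unit cost 24 (adds 48)
shortest-cost path #5: 10→2→6→1→0→4 push 2 @ unit cost 25 (adds 50)
shortest-cost path #6: 10→3→13→12→4 push 2 @ unit cost 28 (adds 56)
total cost = 327

Minimum cost for 22 units: 327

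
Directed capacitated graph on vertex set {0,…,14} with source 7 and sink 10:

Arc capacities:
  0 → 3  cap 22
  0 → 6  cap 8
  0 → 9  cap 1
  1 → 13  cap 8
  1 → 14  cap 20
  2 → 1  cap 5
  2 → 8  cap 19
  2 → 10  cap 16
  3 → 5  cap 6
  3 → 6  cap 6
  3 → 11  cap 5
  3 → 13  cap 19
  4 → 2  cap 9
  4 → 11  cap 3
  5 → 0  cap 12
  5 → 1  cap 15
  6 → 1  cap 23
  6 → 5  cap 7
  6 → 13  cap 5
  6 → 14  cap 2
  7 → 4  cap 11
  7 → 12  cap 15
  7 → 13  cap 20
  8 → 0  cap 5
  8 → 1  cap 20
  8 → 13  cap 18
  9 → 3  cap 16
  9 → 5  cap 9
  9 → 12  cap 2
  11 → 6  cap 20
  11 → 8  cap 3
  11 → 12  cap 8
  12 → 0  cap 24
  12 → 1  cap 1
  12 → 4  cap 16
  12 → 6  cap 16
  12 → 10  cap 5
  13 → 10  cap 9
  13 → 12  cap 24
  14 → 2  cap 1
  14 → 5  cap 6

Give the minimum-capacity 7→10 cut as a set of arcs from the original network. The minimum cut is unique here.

Min-cut arcs: {(4,2), (12,10), (13,10), (14,2)} (total capacity 24)

augment #1: 7→12→10 push 5
augment #2: 7→13→10 push 9
augment #3: 7→4→2→10 push 9
augment #4: 7→12→1→14→2→10 push 1
max flow = 24; residual-reachable set from 7 gives S-side
cut edges (S→T): {(4,2), (12,10), (13,10), (14,2)} total cap 24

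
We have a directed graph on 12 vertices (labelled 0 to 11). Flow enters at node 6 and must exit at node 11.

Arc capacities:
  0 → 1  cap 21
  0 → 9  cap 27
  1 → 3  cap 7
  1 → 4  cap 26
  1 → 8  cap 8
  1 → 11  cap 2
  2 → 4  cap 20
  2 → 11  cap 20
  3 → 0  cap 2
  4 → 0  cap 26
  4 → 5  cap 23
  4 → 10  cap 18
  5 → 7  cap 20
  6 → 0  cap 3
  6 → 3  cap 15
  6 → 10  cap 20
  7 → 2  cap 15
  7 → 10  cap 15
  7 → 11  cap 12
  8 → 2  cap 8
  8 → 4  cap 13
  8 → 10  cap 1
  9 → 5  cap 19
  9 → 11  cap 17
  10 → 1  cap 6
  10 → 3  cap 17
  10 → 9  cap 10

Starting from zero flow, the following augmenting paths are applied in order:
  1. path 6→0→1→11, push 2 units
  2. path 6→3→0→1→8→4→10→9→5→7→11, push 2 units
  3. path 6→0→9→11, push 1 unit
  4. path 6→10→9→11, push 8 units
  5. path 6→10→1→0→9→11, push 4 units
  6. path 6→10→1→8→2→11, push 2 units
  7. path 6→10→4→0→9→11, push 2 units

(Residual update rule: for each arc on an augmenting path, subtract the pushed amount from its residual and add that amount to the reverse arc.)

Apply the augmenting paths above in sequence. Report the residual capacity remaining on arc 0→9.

after path 1 (6→0→1→11, push 2): res(0,9)=27
after path 2 (6→3→0→1→8→4→10→9→5→7→11, push 2): res(0,9)=27
after path 3 (6→0→9→11, push 1): res(0,9)=26
after path 4 (6→10→9→11, push 8): res(0,9)=26
after path 5 (6→10→1→0→9→11, push 4): res(0,9)=22
after path 6 (6→10→1→8→2→11, push 2): res(0,9)=22
after path 7 (6→10→4→0→9→11, push 2): res(0,9)=20

Residual capacity of (0,9): 20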